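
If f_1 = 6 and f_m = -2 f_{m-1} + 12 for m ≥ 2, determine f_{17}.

The fixed point is 12/(1 + 2) = 4, so f_m - 4 = -2(f_{m-1} - 4).
Hence f_m = 2·(-2)^{m-1} + 4.
f_{17} = 2·(-2)^{16} + 4 = 2·65536 + 4 = 131076.

131076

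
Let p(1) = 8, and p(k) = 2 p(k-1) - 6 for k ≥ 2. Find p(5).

p(2) = 2*8 - 6 = 10
p(3) = 2*10 - 6 = 14
p(4) = 2*14 - 6 = 22
p(5) = 2*22 - 6 = 38

38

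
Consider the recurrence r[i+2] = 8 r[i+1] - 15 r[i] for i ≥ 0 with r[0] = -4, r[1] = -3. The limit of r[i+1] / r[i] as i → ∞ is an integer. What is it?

5

The characteristic equation is r^2 - 8r + 15 = 0, which factors as (r - 5)(r - 3) = 0.
So the roots are 5 and 3. Since |5| > |3| and the coefficient of 5^i is non-zero, the ratio tends to 5.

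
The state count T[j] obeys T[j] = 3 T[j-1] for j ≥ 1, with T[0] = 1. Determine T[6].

T[1] = 3*1 = 3
T[2] = 3*3 = 9
T[3] = 3*9 = 27
T[4] = 3*27 = 81
T[5] = 3*81 = 243
T[6] = 3*243 = 729

729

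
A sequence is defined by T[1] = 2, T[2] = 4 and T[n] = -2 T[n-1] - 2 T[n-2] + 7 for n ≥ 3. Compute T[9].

T[3] = -2(4) - 2(2) + 7 = -5
T[4] = -2(-5) - 2(4) + 7 = 9
T[5] = -2(9) - 2(-5) + 7 = -1
T[6] = -2(-1) - 2(9) + 7 = -9
T[7] = -2(-9) - 2(-1) + 7 = 27
T[8] = -2(27) - 2(-9) + 7 = -29
T[9] = -2(-29) - 2(27) + 7 = 11

11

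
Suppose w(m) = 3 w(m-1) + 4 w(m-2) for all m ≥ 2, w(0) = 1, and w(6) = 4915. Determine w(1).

Let w(1) = y.
w(2) = 4 + 3y
w(3) = 12 + 13y
w(4) = 52 + 51y
w(5) = 204 + 205y
w(6) = 820 + 819y
So 820 + 819y = 4915, giving y = 5.

5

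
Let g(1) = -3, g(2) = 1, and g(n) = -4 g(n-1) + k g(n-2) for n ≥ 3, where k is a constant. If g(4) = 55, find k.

g(3) = -4 - 3k
g(4) = 16 + 13k
So 16 + 13k = 55, giving k = 3.

3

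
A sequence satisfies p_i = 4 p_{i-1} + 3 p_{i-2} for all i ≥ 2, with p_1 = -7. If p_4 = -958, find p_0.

-6

Let p_0 = y.
p_2 = -28 + 3y
p_3 = -133 + 12y
p_4 = -616 + 57y
So -616 + 57y = -958, giving y = -6.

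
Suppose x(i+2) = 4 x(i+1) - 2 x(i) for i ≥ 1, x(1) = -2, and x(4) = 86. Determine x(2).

5

Let x(2) = z.
x(3) = 4 + 4z
x(4) = 16 + 14z
So 16 + 14z = 86, giving z = 5.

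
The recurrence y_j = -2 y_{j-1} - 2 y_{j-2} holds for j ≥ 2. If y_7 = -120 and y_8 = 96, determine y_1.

3

Rearranging, y_{j-2} = (y_j + 2 y_{j-1}) / -2.
y_6 = (96 + 2·(-120)) / -2 = -144/-2 = 72
y_5 = (-120 + 2·72) / -2 = 24/-2 = -12
y_4 = (72 + 2·(-12)) / -2 = 48/-2 = -24
y_3 = (-12 + 2·(-24)) / -2 = -60/-2 = 30
y_2 = (-24 + 2·30) / -2 = 36/-2 = -18
y_1 = (30 + 2·(-18)) / -2 = -6/-2 = 3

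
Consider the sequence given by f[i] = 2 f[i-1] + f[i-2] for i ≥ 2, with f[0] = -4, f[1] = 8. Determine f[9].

f[2] = 2(8) + (-4) = 12
f[3] = 2(12) + 8 = 32
f[4] = 2(32) + 12 = 76
f[5] = 2(76) + 32 = 184
f[6] = 2(184) + 76 = 444
f[7] = 2(444) + 184 = 1072
f[8] = 2(1072) + 444 = 2588
f[9] = 2(2588) + 1072 = 6248

6248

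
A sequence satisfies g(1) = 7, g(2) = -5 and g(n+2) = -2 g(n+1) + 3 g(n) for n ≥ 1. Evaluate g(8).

g(3) = -2·(-5) + 3·7 = 31
g(4) = -2·31 + 3·(-5) = -77
g(5) = -2·(-77) + 3·31 = 247
g(6) = -2·247 + 3·(-77) = -725
g(7) = -2·(-725) + 3·247 = 2191
g(8) = -2·2191 + 3·(-725) = -6557

-6557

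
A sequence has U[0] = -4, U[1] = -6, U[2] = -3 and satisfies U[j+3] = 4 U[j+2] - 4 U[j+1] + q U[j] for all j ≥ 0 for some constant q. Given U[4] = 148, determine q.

-4

U[3] = 12 - 4q
U[4] = 60 - 22q
So 60 - 22q = 148, giving q = -4.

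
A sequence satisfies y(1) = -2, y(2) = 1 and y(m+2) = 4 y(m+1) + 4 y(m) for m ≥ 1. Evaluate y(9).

y(3) = 4*1 + 4*(-2) = -4
y(4) = 4*(-4) + 4*1 = -12
y(5) = 4*(-12) + 4*(-4) = -64
y(6) = 4*(-64) + 4*(-12) = -304
y(7) = 4*(-304) + 4*(-64) = -1472
y(8) = 4*(-1472) + 4*(-304) = -7104
y(9) = 4*(-7104) + 4*(-1472) = -34304

-34304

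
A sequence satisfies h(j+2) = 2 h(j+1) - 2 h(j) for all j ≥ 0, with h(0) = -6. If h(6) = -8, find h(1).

-5

Let h(1) = w.
h(2) = 12 + 2w
h(3) = 24 + 2w
h(4) = 24
h(5) = -4w
h(6) = -48 - 8w
So -48 - 8w = -8, giving w = -5.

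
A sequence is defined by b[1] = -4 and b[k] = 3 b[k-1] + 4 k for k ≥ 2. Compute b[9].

6540

b[2] = 3*(-4) + 8 = -4
b[3] = 3*(-4) + 12 = 0
b[4] = 3*0 + 16 = 16
b[5] = 3*16 + 20 = 68
b[6] = 3*68 + 24 = 228
b[7] = 3*228 + 28 = 712
b[8] = 3*712 + 32 = 2168
b[9] = 3*2168 + 36 = 6540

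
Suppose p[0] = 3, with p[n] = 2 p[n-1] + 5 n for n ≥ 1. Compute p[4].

p[1] = 2(3) + 5 = 11
p[2] = 2(11) + 10 = 32
p[3] = 2(32) + 15 = 79
p[4] = 2(79) + 20 = 178

178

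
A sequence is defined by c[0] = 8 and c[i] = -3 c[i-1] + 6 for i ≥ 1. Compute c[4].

528

c[1] = -3(8) + 6 = -18
c[2] = -3(-18) + 6 = 60
c[3] = -3(60) + 6 = -174
c[4] = -3(-174) + 6 = 528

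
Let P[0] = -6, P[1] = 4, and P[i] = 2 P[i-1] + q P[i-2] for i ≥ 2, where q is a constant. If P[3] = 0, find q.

P[2] = 8 - 6q
P[3] = 16 - 8q
So 16 - 8q = 0, giving q = 2.

2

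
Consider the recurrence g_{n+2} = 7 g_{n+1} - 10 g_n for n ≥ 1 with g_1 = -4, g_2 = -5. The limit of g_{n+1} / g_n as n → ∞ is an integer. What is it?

5

The characteristic equation is r^2 - 7r + 10 = 0, which factors as (r - 5)(r - 2) = 0.
So the roots are 5 and 2. Since |5| > |2| and the coefficient of 5^n is non-zero, the ratio tends to 5.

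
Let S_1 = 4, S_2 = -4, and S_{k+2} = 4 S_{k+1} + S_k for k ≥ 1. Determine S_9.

S_3 = 4·(-4) + 4 = -12
S_4 = 4·(-12) + (-4) = -52
S_5 = 4·(-52) + (-12) = -220
S_6 = 4·(-220) + (-52) = -932
S_7 = 4·(-932) + (-220) = -3948
S_8 = 4·(-3948) + (-932) = -16724
S_9 = 4·(-16724) + (-3948) = -70844

-70844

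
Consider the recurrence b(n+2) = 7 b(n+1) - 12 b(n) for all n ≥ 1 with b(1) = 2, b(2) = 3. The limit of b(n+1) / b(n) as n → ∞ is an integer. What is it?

4

The characteristic equation is r^2 - 7r + 12 = 0, which factors as (r - 4)(r - 3) = 0.
So the roots are 4 and 3. Since |4| > |3| and the coefficient of 4^n is non-zero, the ratio tends to 4.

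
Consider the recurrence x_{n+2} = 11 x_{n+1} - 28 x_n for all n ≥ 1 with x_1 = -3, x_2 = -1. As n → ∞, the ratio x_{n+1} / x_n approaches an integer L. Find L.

7

The characteristic equation is r^2 - 11r + 28 = 0, which factors as (r - 7)(r - 4) = 0.
So the roots are 7 and 4. Since |7| > |4| and the coefficient of 7^n is non-zero, the ratio tends to 7.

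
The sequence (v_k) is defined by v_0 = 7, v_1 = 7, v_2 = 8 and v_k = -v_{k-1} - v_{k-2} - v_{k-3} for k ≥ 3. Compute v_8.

7

v_3 = -8 - 7 - 7 = -22
v_4 = -(-22) - 8 - 7 = 7
v_5 = -7 - (-22) - 8 = 7
v_6 = -7 - 7 - (-22) = 8
v_7 = -8 - 7 - 7 = -22
v_8 = -(-22) - 8 - 7 = 7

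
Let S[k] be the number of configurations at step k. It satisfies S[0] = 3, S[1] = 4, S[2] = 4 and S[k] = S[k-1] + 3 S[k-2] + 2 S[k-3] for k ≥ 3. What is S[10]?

11394

S[3] = 4 + 3·4 + 2·3 = 22
S[4] = 22 + 3·4 + 2·4 = 42
S[5] = 42 + 3·22 + 2·4 = 116
S[6] = 116 + 3·42 + 2·22 = 286
S[7] = 286 + 3·116 + 2·42 = 718
S[8] = 718 + 3·286 + 2·116 = 1808
S[9] = 1808 + 3·718 + 2·286 = 4534
S[10] = 4534 + 3·1808 + 2·718 = 11394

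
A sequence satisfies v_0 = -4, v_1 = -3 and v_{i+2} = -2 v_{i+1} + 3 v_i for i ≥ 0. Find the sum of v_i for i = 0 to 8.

v_2 = -2·(-3) + 3·(-4) = -6
v_3 = -2·(-6) + 3·(-3) = 3
v_4 = -2·3 + 3·(-6) = -24
v_5 = -2·(-24) + 3·3 = 57
v_6 = -2·57 + 3·(-24) = -186
v_7 = -2·(-186) + 3·57 = 543
v_8 = -2·543 + 3·(-186) = -1644
Sum = (-4) + (-3) + (-6) + 3 + (-24) + 57 + (-186) + 543 + (-1644) = -1264

-1264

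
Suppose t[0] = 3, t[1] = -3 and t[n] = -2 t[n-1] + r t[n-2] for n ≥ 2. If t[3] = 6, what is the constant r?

t[2] = 6 + 3r
t[3] = -12 - 9r
So -12 - 9r = 6, giving r = -2.

-2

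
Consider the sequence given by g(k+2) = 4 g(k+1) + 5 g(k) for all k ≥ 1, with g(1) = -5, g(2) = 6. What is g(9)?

65099

g(3) = 4·6 + 5·(-5) = -1
g(4) = 4·(-1) + 5·6 = 26
g(5) = 4·26 + 5·(-1) = 99
g(6) = 4·99 + 5·26 = 526
g(7) = 4·526 + 5·99 = 2599
g(8) = 4·2599 + 5·526 = 13026
g(9) = 4·13026 + 5·2599 = 65099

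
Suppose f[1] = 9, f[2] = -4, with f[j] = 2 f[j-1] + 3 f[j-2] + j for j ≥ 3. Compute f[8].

3680

f[3] = 2*(-4) + 3*9 + 3 = 22
f[4] = 2*22 + 3*(-4) + 4 = 36
f[5] = 2*36 + 3*22 + 5 = 143
f[6] = 2*143 + 3*36 + 6 = 400
f[7] = 2*400 + 3*143 + 7 = 1236
f[8] = 2*1236 + 3*400 + 8 = 3680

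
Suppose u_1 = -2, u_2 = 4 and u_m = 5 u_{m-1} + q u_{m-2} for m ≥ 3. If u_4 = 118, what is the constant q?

-3

u_3 = 20 - 2q
u_4 = 100 - 6q
So 100 - 6q = 118, giving q = -3.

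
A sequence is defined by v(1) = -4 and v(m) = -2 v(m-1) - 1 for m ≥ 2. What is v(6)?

v(2) = -2·(-4) - 1 = 7
v(3) = -2·7 - 1 = -15
v(4) = -2·(-15) - 1 = 29
v(5) = -2·29 - 1 = -59
v(6) = -2·(-59) - 1 = 117

117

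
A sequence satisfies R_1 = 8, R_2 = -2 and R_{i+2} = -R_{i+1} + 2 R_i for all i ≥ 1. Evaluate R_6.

R_3 = -(-2) + 2·8 = 18
R_4 = -18 + 2·(-2) = -22
R_5 = -(-22) + 2·18 = 58
R_6 = -58 + 2·(-22) = -102

-102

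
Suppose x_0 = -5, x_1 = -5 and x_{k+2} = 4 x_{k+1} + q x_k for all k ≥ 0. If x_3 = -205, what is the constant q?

x_2 = -20 - 5q
x_3 = -80 - 25q
So -80 - 25q = -205, giving q = 5.

5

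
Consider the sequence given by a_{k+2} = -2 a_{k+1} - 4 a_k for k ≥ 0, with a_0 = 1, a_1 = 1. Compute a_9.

512

a_2 = -2(1) - 4(1) = -6
a_3 = -2(-6) - 4(1) = 8
a_4 = -2(8) - 4(-6) = 8
a_5 = -2(8) - 4(8) = -48
a_6 = -2(-48) - 4(8) = 64
a_7 = -2(64) - 4(-48) = 64
a_8 = -2(64) - 4(64) = -384
a_9 = -2(-384) - 4(64) = 512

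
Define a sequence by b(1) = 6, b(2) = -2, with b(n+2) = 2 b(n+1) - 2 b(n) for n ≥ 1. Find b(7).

64

b(3) = 2*(-2) - 2*6 = -16
b(4) = 2*(-16) - 2*(-2) = -28
b(5) = 2*(-28) - 2*(-16) = -24
b(6) = 2*(-24) - 2*(-28) = 8
b(7) = 2*8 - 2*(-24) = 64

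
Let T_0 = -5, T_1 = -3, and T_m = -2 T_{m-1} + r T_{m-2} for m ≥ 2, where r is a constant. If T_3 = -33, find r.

T_2 = 6 - 5r
T_3 = -12 + 7r
So -12 + 7r = -33, giving r = -3.

-3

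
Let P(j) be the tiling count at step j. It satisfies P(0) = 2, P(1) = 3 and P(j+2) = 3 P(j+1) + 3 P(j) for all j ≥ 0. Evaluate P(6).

P(2) = 3(3) + 3(2) = 15
P(3) = 3(15) + 3(3) = 54
P(4) = 3(54) + 3(15) = 207
P(5) = 3(207) + 3(54) = 783
P(6) = 3(783) + 3(207) = 2970

2970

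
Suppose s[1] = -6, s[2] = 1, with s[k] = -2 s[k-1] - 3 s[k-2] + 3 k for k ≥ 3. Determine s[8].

s[3] = -2*1 - 3*(-6) + 9 = 25
s[4] = -2*25 - 3*1 + 12 = -41
s[5] = -2*(-41) - 3*25 + 15 = 22
s[6] = -2*22 - 3*(-41) + 18 = 97
s[7] = -2*97 - 3*22 + 21 = -239
s[8] = -2*(-239) - 3*97 + 24 = 211

211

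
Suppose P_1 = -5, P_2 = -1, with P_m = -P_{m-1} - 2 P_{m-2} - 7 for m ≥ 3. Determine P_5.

P_3 = -(-1) - 2*(-5) - 7 = 4
P_4 = -4 - 2*(-1) - 7 = -9
P_5 = -(-9) - 2*4 - 7 = -6

-6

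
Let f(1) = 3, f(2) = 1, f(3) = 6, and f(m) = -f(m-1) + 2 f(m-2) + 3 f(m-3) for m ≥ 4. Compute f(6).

18

f(4) = -6 + 2*1 + 3*3 = 5
f(5) = -5 + 2*6 + 3*1 = 10
f(6) = -10 + 2*5 + 3*6 = 18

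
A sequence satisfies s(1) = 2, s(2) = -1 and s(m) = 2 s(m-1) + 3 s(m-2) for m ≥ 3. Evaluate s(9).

1642

s(3) = 2(-1) + 3(2) = 4
s(4) = 2(4) + 3(-1) = 5
s(5) = 2(5) + 3(4) = 22
s(6) = 2(22) + 3(5) = 59
s(7) = 2(59) + 3(22) = 184
s(8) = 2(184) + 3(59) = 545
s(9) = 2(545) + 3(184) = 1642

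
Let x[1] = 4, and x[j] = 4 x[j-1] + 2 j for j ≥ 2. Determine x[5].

1418

x[2] = 4*4 + 4 = 20
x[3] = 4*20 + 6 = 86
x[4] = 4*86 + 8 = 352
x[5] = 4*352 + 10 = 1418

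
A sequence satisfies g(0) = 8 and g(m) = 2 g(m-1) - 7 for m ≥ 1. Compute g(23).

The fixed point is -7/(1 - 2) = 7, so g(m) - 7 = 2(g(m-1) - 7).
Hence g(m) = 1·2^m + 7.
g(23) = 1·2^{23} + 7 = 1·8388608 + 7 = 8388615.

8388615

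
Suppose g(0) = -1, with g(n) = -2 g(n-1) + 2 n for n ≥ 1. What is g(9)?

746

g(1) = -2·(-1) + 2 = 4
g(2) = -2·4 + 4 = -4
g(3) = -2·(-4) + 6 = 14
g(4) = -2·14 + 8 = -20
g(5) = -2·(-20) + 10 = 50
g(6) = -2·50 + 12 = -88
g(7) = -2·(-88) + 14 = 190
g(8) = -2·190 + 16 = -364
g(9) = -2·(-364) + 18 = 746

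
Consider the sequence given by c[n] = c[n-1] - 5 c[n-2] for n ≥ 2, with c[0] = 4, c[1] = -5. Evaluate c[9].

c[2] = (-5) - 5·4 = -25
c[3] = (-25) - 5·(-5) = 0
c[4] = 0 - 5·(-25) = 125
c[5] = 125 - 5·0 = 125
c[6] = 125 - 5·125 = -500
c[7] = (-500) - 5·125 = -1125
c[8] = (-1125) - 5·(-500) = 1375
c[9] = 1375 - 5·(-1125) = 7000

7000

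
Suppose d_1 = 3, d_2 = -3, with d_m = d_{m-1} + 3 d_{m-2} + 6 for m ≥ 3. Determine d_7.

d_3 = (-3) + 3*3 + 6 = 12
d_4 = 12 + 3*(-3) + 6 = 9
d_5 = 9 + 3*12 + 6 = 51
d_6 = 51 + 3*9 + 6 = 84
d_7 = 84 + 3*51 + 6 = 243

243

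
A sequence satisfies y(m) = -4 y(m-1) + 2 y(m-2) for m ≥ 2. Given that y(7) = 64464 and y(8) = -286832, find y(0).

Rearranging, y(m-2) = (y(m) + 4 y(m-1)) / 2.
y(6) = (-286832 + 4(64464)) / 2 = -28976/2 = -14488
y(5) = (64464 + 4(-14488)) / 2 = 6512/2 = 3256
y(4) = (-14488 + 4(3256)) / 2 = -1464/2 = -732
y(3) = (3256 + 4(-732)) / 2 = 328/2 = 164
y(2) = (-732 + 4(164)) / 2 = -76/2 = -38
y(1) = (164 + 4(-38)) / 2 = 12/2 = 6
y(0) = (-38 + 4(6)) / 2 = -14/2 = -7

-7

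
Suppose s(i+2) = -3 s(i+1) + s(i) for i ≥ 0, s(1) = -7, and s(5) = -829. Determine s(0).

2

Let s(0) = w.
s(2) = 21 + w
s(3) = -70 - 3w
s(4) = 231 + 10w
s(5) = -763 - 33w
So -763 - 33w = -829, giving w = 2.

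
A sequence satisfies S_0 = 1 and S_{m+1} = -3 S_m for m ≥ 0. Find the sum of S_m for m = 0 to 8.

S_1 = -3·1 = -3
S_2 = -3·(-3) = 9
S_3 = -3·9 = -27
S_4 = -3·(-27) = 81
S_5 = -3·81 = -243
S_6 = -3·(-243) = 729
S_7 = -3·729 = -2187
S_8 = -3·(-2187) = 6561
Sum = 1 + (-3) + 9 + (-27) + 81 + (-243) + 729 + (-2187) + 6561 = 4921

4921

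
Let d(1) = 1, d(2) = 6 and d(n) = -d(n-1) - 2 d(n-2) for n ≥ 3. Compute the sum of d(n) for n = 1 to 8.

27

d(3) = -6 - 2*1 = -8
d(4) = -(-8) - 2*6 = -4
d(5) = -(-4) - 2*(-8) = 20
d(6) = -20 - 2*(-4) = -12
d(7) = -(-12) - 2*20 = -28
d(8) = -(-28) - 2*(-12) = 52
Sum = 1 + 6 + (-8) + (-4) + 20 + (-12) + (-28) + 52 = 27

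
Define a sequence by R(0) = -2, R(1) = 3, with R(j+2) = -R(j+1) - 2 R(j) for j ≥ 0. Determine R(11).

R(2) = -3 - 2·(-2) = 1
R(3) = -1 - 2·3 = -7
R(4) = -(-7) - 2·1 = 5
R(5) = -5 - 2·(-7) = 9
R(6) = -9 - 2·5 = -19
R(7) = -(-19) - 2·9 = 1
R(8) = -1 - 2·(-19) = 37
R(9) = -37 - 2·1 = -39
R(10) = -(-39) - 2·37 = -35
R(11) = -(-35) - 2·(-39) = 113

113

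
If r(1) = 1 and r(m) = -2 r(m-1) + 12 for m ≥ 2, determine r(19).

The fixed point is 12/(1 + 2) = 4, so r(m) - 4 = -2(r(m-1) - 4).
Hence r(m) = -3·(-2)^{m-1} + 4.
r(19) = -3·(-2)^{18} + 4 = -3·262144 + 4 = -786428.

-786428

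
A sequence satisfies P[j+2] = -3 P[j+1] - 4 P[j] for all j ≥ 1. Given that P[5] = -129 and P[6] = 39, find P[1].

Rearranging, P[j-2] = (P[j] + 3 P[j-1]) / -4.
P[4] = (39 + 3·(-129)) / -4 = -348/-4 = 87
P[3] = (-129 + 3·87) / -4 = 132/-4 = -33
P[2] = (87 + 3·(-33)) / -4 = -12/-4 = 3
P[1] = (-33 + 3·3) / -4 = -24/-4 = 6

6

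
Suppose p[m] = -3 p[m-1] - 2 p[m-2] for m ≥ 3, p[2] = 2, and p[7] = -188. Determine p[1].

1

Let p[1] = v.
p[3] = -6 - 2v
p[4] = 14 + 6v
p[5] = -30 - 14v
p[6] = 62 + 30v
p[7] = -126 - 62v
So -126 - 62v = -188, giving v = 1.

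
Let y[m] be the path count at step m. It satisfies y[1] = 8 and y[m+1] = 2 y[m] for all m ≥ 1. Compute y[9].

2048

y[2] = 2*8 = 16
y[3] = 2*16 = 32
y[4] = 2*32 = 64
y[5] = 2*64 = 128
y[6] = 2*128 = 256
y[7] = 2*256 = 512
y[8] = 2*512 = 1024
y[9] = 2*1024 = 2048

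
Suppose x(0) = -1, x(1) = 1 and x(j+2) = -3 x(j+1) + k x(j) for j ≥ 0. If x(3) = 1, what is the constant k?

-2

x(2) = -3 - k
x(3) = 9 + 4k
So 9 + 4k = 1, giving k = -2.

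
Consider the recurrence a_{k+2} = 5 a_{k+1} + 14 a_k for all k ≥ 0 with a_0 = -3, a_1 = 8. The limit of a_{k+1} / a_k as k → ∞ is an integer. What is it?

7

The characteristic equation is r^2 - 5r - 14 = 0, which factors as (r - 7)(r + 2) = 0.
So the roots are 7 and -2. Since |7| > |-2| and the coefficient of 7^k is non-zero, the ratio tends to 7.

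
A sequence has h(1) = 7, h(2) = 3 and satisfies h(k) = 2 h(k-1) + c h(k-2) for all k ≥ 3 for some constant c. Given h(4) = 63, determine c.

3

h(3) = 6 + 7c
h(4) = 12 + 17c
So 12 + 17c = 63, giving c = 3.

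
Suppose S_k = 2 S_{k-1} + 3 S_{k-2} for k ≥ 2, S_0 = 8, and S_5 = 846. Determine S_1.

Let S_1 = y.
S_2 = 24 + 2y
S_3 = 48 + 7y
S_4 = 168 + 20y
S_5 = 480 + 61y
So 480 + 61y = 846, giving y = 6.

6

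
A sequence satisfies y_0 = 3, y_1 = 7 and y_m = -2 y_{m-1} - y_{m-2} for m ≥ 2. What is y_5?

47

y_2 = -2·7 - 3 = -17
y_3 = -2·(-17) - 7 = 27
y_4 = -2·27 - (-17) = -37
y_5 = -2·(-37) - 27 = 47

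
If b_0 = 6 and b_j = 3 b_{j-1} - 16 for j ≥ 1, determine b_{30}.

The fixed point is -16/(1 - 3) = 8, so b_j - 8 = 3(b_{j-1} - 8).
Hence b_j = -2·3^j + 8.
b_{30} = -2·3^{30} + 8 = -2·205891132094649 + 8 = -411782264189290.

-411782264189290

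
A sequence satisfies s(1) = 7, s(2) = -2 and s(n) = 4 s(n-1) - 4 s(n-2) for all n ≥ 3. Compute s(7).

s(3) = 4·(-2) - 4·7 = -36
s(4) = 4·(-36) - 4·(-2) = -136
s(5) = 4·(-136) - 4·(-36) = -400
s(6) = 4·(-400) - 4·(-136) = -1056
s(7) = 4·(-1056) - 4·(-400) = -2624

-2624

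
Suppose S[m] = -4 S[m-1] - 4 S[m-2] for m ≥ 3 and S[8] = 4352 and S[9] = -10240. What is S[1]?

8

Rearranging, S[m-2] = (S[m] + 4 S[m-1]) / -4.
S[7] = (-10240 + 4*4352) / -4 = 7168/-4 = -1792
S[6] = (4352 + 4*(-1792)) / -4 = -2816/-4 = 704
S[5] = (-1792 + 4*704) / -4 = 1024/-4 = -256
S[4] = (704 + 4*(-256)) / -4 = -320/-4 = 80
S[3] = (-256 + 4*80) / -4 = 64/-4 = -16
S[2] = (80 + 4*(-16)) / -4 = 16/-4 = -4
S[1] = (-16 + 4*(-4)) / -4 = -32/-4 = 8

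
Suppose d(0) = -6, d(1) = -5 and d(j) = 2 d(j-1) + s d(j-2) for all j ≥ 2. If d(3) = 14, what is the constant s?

d(2) = -10 - 6s
d(3) = -20 - 17s
So -20 - 17s = 14, giving s = -2.

-2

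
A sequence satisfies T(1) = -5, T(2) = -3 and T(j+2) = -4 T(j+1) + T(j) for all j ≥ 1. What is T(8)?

T(3) = -4(-3) + (-5) = 7
T(4) = -4(7) + (-3) = -31
T(5) = -4(-31) + 7 = 131
T(6) = -4(131) + (-31) = -555
T(7) = -4(-555) + 131 = 2351
T(8) = -4(2351) + (-555) = -9959

-9959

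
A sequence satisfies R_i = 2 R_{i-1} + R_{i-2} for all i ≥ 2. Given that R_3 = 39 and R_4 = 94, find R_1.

7

Rearranging, R_{i-2} = R_i - 2 R_{i-1}.
R_2 = 94 - 2*39 = 16
R_1 = 39 - 2*16 = 7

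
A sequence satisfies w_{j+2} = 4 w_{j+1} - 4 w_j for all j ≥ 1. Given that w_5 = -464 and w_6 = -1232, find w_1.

9

Rearranging, w_{j-2} = (w_j - 4 w_{j-1}) / -4.
w_4 = (-1232 - 4(-464)) / -4 = 624/-4 = -156
w_3 = (-464 - 4(-156)) / -4 = 160/-4 = -40
w_2 = (-156 - 4(-40)) / -4 = 4/-4 = -1
w_1 = (-40 - 4(-1)) / -4 = -36/-4 = 9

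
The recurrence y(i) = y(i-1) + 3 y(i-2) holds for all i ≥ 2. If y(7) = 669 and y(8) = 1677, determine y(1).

-3

Rearranging, y(i-2) = (y(i) - y(i-1)) / 3.
y(6) = (1677 - 669) / 3 = 1008/3 = 336
y(5) = (669 - 336) / 3 = 333/3 = 111
y(4) = (336 - 111) / 3 = 225/3 = 75
y(3) = (111 - 75) / 3 = 36/3 = 12
y(2) = (75 - 12) / 3 = 63/3 = 21
y(1) = (12 - 21) / 3 = -9/3 = -3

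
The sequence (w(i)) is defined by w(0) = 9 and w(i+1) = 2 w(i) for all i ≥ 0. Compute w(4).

w(1) = 2*9 = 18
w(2) = 2*18 = 36
w(3) = 2*36 = 72
w(4) = 2*72 = 144

144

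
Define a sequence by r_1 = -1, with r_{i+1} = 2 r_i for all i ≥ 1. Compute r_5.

r_2 = 2(-1) = -2
r_3 = 2(-2) = -4
r_4 = 2(-4) = -8
r_5 = 2(-8) = -16

-16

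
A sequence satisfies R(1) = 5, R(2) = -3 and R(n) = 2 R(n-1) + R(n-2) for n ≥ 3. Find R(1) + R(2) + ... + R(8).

-264

R(3) = 2*(-3) + 5 = -1
R(4) = 2*(-1) + (-3) = -5
R(5) = 2*(-5) + (-1) = -11
R(6) = 2*(-11) + (-5) = -27
R(7) = 2*(-27) + (-11) = -65
R(8) = 2*(-65) + (-27) = -157
Sum = 5 + (-3) + (-1) + (-5) + (-11) + (-27) + (-65) + (-157) = -264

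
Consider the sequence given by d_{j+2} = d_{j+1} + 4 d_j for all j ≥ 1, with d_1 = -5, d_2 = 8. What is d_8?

d_3 = 8 + 4(-5) = -12
d_4 = (-12) + 4(8) = 20
d_5 = 20 + 4(-12) = -28
d_6 = (-28) + 4(20) = 52
d_7 = 52 + 4(-28) = -60
d_8 = (-60) + 4(52) = 148

148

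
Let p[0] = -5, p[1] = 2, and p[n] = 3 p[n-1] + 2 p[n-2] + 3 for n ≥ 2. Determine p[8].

p[2] = 3·2 + 2·(-5) + 3 = -1
p[3] = 3·(-1) + 2·2 + 3 = 4
p[4] = 3·4 + 2·(-1) + 3 = 13
p[5] = 3·13 + 2·4 + 3 = 50
p[6] = 3·50 + 2·13 + 3 = 179
p[7] = 3·179 + 2·50 + 3 = 640
p[8] = 3·640 + 2·179 + 3 = 2281

2281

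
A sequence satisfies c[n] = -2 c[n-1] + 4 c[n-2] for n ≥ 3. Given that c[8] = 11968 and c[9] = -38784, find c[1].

Rearranging, c[n-2] = (c[n] + 2 c[n-1]) / 4.
c[7] = (-38784 + 2·11968) / 4 = -14848/4 = -3712
c[6] = (11968 + 2·(-3712)) / 4 = 4544/4 = 1136
c[5] = (-3712 + 2·1136) / 4 = -1440/4 = -360
c[4] = (1136 + 2·(-360)) / 4 = 416/4 = 104
c[3] = (-360 + 2·104) / 4 = -152/4 = -38
c[2] = (104 + 2·(-38)) / 4 = 28/4 = 7
c[1] = (-38 + 2·7) / 4 = -24/4 = -6

-6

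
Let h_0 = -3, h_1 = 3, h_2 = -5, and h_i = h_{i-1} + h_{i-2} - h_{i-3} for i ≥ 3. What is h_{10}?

h_3 = (-5) + 3 - (-3) = 1
h_4 = 1 + (-5) - 3 = -7
h_5 = (-7) + 1 - (-5) = -1
h_6 = (-1) + (-7) - 1 = -9
h_7 = (-9) + (-1) - (-7) = -3
h_8 = (-3) + (-9) - (-1) = -11
h_9 = (-11) + (-3) - (-9) = -5
h_{10} = (-5) + (-11) - (-3) = -13

-13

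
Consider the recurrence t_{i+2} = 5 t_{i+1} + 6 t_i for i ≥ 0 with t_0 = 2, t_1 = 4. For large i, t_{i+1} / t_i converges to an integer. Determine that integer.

6

The characteristic equation is r^2 - 5r - 6 = 0, which factors as (r - 6)(r + 1) = 0.
So the roots are 6 and -1. Since |6| > |-1| and the coefficient of 6^i is non-zero, the ratio tends to 6.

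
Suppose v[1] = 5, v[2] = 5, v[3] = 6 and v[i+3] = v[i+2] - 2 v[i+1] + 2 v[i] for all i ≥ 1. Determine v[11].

v[4] = 6 - 2·5 + 2·5 = 6
v[5] = 6 - 2·6 + 2·5 = 4
v[6] = 4 - 2·6 + 2·6 = 4
v[7] = 4 - 2·4 + 2·6 = 8
v[8] = 8 - 2·4 + 2·4 = 8
v[9] = 8 - 2·8 + 2·4 = 0
v[10] = 0 - 2·8 + 2·8 = 0
v[11] = 0 - 2·0 + 2·8 = 16

16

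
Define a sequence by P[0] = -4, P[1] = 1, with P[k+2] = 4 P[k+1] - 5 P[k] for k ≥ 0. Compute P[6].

P[2] = 4*1 - 5*(-4) = 24
P[3] = 4*24 - 5*1 = 91
P[4] = 4*91 - 5*24 = 244
P[5] = 4*244 - 5*91 = 521
P[6] = 4*521 - 5*244 = 864

864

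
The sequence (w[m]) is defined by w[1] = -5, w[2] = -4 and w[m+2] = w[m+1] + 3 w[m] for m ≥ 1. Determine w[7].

-445

w[3] = (-4) + 3·(-5) = -19
w[4] = (-19) + 3·(-4) = -31
w[5] = (-31) + 3·(-19) = -88
w[6] = (-88) + 3·(-31) = -181
w[7] = (-181) + 3·(-88) = -445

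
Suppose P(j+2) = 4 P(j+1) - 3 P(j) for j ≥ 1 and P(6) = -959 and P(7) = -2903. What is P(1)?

9

Rearranging, P(j-2) = (P(j) - 4 P(j-1)) / -3.
P(5) = (-2903 - 4·(-959)) / -3 = 933/-3 = -311
P(4) = (-959 - 4·(-311)) / -3 = 285/-3 = -95
P(3) = (-311 - 4·(-95)) / -3 = 69/-3 = -23
P(2) = (-95 - 4·(-23)) / -3 = -3/-3 = 1
P(1) = (-23 - 4·1) / -3 = -27/-3 = 9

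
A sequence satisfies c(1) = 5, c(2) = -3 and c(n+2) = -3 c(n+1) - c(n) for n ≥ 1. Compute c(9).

c(3) = -3·(-3) - 5 = 4
c(4) = -3·4 - (-3) = -9
c(5) = -3·(-9) - 4 = 23
c(6) = -3·23 - (-9) = -60
c(7) = -3·(-60) - 23 = 157
c(8) = -3·157 - (-60) = -411
c(9) = -3·(-411) - 157 = 1076

1076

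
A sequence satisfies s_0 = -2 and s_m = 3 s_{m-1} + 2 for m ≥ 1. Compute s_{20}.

The fixed point is 2/(1 - 3) = -1, so s_m + 1 = 3(s_{m-1} + 1).
Hence s_m = -1·3^m - 1.
s_{20} = -1·3^{20} - 1 = -1·3486784401 - 1 = -3486784402.

-3486784402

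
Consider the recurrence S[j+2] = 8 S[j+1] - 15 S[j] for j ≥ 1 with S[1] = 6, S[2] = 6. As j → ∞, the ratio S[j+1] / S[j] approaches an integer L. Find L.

5

The characteristic equation is r^2 - 8r + 15 = 0, which factors as (r - 5)(r - 3) = 0.
So the roots are 5 and 3. Since |5| > |3| and the coefficient of 5^j is non-zero, the ratio tends to 5.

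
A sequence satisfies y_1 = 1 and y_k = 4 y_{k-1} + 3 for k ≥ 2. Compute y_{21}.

The fixed point is 3/(1 - 4) = -1, so y_k + 1 = 4(y_{k-1} + 1).
Hence y_k = 2·4^{k-1} - 1.
y_{21} = 2·4^{20} - 1 = 2·1099511627776 - 1 = 2199023255551.

2199023255551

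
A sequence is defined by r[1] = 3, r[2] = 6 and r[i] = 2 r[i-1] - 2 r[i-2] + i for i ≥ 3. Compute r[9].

11

r[3] = 2(6) - 2(3) + 3 = 9
r[4] = 2(9) - 2(6) + 4 = 10
r[5] = 2(10) - 2(9) + 5 = 7
r[6] = 2(7) - 2(10) + 6 = 0
r[7] = 2(0) - 2(7) + 7 = -7
r[8] = 2(-7) - 2(0) + 8 = -6
r[9] = 2(-6) - 2(-7) + 9 = 11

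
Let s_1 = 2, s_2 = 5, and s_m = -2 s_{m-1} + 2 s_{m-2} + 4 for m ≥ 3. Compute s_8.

s_3 = -2(5) + 2(2) + 4 = -2
s_4 = -2(-2) + 2(5) + 4 = 18
s_5 = -2(18) + 2(-2) + 4 = -36
s_6 = -2(-36) + 2(18) + 4 = 112
s_7 = -2(112) + 2(-36) + 4 = -292
s_8 = -2(-292) + 2(112) + 4 = 812

812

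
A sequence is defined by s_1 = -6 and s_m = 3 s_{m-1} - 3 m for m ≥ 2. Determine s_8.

-21309

s_2 = 3*(-6) - 6 = -24
s_3 = 3*(-24) - 9 = -81
s_4 = 3*(-81) - 12 = -255
s_5 = 3*(-255) - 15 = -780
s_6 = 3*(-780) - 18 = -2358
s_7 = 3*(-2358) - 21 = -7095
s_8 = 3*(-7095) - 24 = -21309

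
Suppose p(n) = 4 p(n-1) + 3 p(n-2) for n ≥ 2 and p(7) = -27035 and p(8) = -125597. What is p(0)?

3

Rearranging, p(n-2) = (p(n) - 4 p(n-1)) / 3.
p(6) = (-125597 - 4·(-27035)) / 3 = -17457/3 = -5819
p(5) = (-27035 - 4·(-5819)) / 3 = -3759/3 = -1253
p(4) = (-5819 - 4·(-1253)) / 3 = -807/3 = -269
p(3) = (-1253 - 4·(-269)) / 3 = -177/3 = -59
p(2) = (-269 - 4·(-59)) / 3 = -33/3 = -11
p(1) = (-59 - 4·(-11)) / 3 = -15/3 = -5
p(0) = (-11 - 4·(-5)) / 3 = 9/3 = 3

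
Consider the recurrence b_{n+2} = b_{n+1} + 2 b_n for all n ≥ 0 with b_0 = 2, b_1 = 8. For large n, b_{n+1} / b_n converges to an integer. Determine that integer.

2

The characteristic equation is r^2 - r - 2 = 0, which factors as (r - 2)(r + 1) = 0.
So the roots are 2 and -1. Since |2| > |-1| and the coefficient of 2^n is non-zero, the ratio tends to 2.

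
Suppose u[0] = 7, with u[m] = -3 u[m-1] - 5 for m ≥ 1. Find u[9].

u[1] = -3·7 - 5 = -26
u[2] = -3·(-26) - 5 = 73
u[3] = -3·73 - 5 = -224
u[4] = -3·(-224) - 5 = 667
u[5] = -3·667 - 5 = -2006
u[6] = -3·(-2006) - 5 = 6013
u[7] = -3·6013 - 5 = -18044
u[8] = -3·(-18044) - 5 = 54127
u[9] = -3·54127 - 5 = -162386

-162386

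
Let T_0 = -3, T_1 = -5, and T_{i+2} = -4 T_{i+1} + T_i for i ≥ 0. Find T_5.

T_2 = -4·(-5) + (-3) = 17
T_3 = -4·17 + (-5) = -73
T_4 = -4·(-73) + 17 = 309
T_5 = -4·309 + (-73) = -1309

-1309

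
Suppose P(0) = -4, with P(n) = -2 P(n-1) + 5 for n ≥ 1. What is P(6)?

P(1) = -2(-4) + 5 = 13
P(2) = -2(13) + 5 = -21
P(3) = -2(-21) + 5 = 47
P(4) = -2(47) + 5 = -89
P(5) = -2(-89) + 5 = 183
P(6) = -2(183) + 5 = -361

-361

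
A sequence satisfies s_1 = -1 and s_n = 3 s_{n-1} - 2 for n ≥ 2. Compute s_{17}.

-86093441

The fixed point is -2/(1 - 3) = 1, so s_n - 1 = 3(s_{n-1} - 1).
Hence s_n = -2·3^{n-1} + 1.
s_{17} = -2·3^{16} + 1 = -2·43046721 + 1 = -86093441.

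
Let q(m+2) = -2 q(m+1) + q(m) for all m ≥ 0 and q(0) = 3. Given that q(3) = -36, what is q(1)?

Let q(1) = y.
q(2) = 3 - 2y
q(3) = -6 + 5y
So -6 + 5y = -36, giving y = -6.

-6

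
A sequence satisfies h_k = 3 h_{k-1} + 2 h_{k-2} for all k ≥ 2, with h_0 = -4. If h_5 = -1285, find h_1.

-7

Let h_1 = y.
h_2 = -8 + 3y
h_3 = -24 + 11y
h_4 = -88 + 39y
h_5 = -312 + 139y
So -312 + 139y = -1285, giving y = -7.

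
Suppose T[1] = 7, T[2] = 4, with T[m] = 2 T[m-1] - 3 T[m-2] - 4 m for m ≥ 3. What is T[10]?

-1332

T[3] = 2(4) - 3(7) - 12 = -25
T[4] = 2(-25) - 3(4) - 16 = -78
T[5] = 2(-78) - 3(-25) - 20 = -101
T[6] = 2(-101) - 3(-78) - 24 = 8
T[7] = 2(8) - 3(-101) - 28 = 291
T[8] = 2(291) - 3(8) - 32 = 526
T[9] = 2(526) - 3(291) - 36 = 143
T[10] = 2(143) - 3(526) - 40 = -1332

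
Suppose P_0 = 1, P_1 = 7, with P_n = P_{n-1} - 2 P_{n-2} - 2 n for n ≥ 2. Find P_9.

P_2 = 7 - 2·1 - 4 = 1
P_3 = 1 - 2·7 - 6 = -19
P_4 = (-19) - 2·1 - 8 = -29
P_5 = (-29) - 2·(-19) - 10 = -1
P_6 = (-1) - 2·(-29) - 12 = 45
P_7 = 45 - 2·(-1) - 14 = 33
P_8 = 33 - 2·45 - 16 = -73
P_9 = (-73) - 2·33 - 18 = -157

-157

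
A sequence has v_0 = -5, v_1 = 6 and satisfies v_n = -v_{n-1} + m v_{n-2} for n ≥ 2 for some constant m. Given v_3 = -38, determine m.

-4

v_2 = -6 - 5m
v_3 = 6 + 11m
So 6 + 11m = -38, giving m = -4.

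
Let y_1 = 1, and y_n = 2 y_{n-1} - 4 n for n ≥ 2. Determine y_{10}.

-5584

y_2 = 2*1 - 8 = -6
y_3 = 2*(-6) - 12 = -24
y_4 = 2*(-24) - 16 = -64
y_5 = 2*(-64) - 20 = -148
y_6 = 2*(-148) - 24 = -320
y_7 = 2*(-320) - 28 = -668
y_8 = 2*(-668) - 32 = -1368
y_9 = 2*(-1368) - 36 = -2772
y_{10} = 2*(-2772) - 40 = -5584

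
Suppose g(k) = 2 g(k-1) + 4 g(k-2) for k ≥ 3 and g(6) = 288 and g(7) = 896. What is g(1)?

-2

Rearranging, g(k-2) = (g(k) - 2 g(k-1)) / 4.
g(5) = (896 - 2(288)) / 4 = 320/4 = 80
g(4) = (288 - 2(80)) / 4 = 128/4 = 32
g(3) = (80 - 2(32)) / 4 = 16/4 = 4
g(2) = (32 - 2(4)) / 4 = 24/4 = 6
g(1) = (4 - 2(6)) / 4 = -8/4 = -2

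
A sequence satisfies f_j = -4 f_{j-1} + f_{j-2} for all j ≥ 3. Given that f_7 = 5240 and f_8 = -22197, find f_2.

Rearranging, f_{j-2} = f_j + 4 f_{j-1}.
f_6 = -22197 + 4(5240) = -1237
f_5 = 5240 + 4(-1237) = 292
f_4 = -1237 + 4(292) = -69
f_3 = 292 + 4(-69) = 16
f_2 = -69 + 4(16) = -5

-5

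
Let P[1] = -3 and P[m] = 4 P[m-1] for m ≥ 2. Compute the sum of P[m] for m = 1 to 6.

-4095

P[2] = 4*(-3) = -12
P[3] = 4*(-12) = -48
P[4] = 4*(-48) = -192
P[5] = 4*(-192) = -768
P[6] = 4*(-768) = -3072
Sum = (-3) + (-12) + (-48) + (-192) + (-768) + (-3072) = -4095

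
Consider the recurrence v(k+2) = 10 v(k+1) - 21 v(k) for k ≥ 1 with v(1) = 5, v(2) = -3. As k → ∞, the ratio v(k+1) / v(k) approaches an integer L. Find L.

The characteristic equation is r^2 - 10r + 21 = 0, which factors as (r - 7)(r - 3) = 0.
So the roots are 7 and 3. Since |7| > |3| and the coefficient of 7^k is non-zero, the ratio tends to 7.

7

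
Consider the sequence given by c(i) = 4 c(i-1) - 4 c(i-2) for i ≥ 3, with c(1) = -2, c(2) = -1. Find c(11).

c(3) = 4·(-1) - 4·(-2) = 4
c(4) = 4·4 - 4·(-1) = 20
c(5) = 4·20 - 4·4 = 64
c(6) = 4·64 - 4·20 = 176
c(7) = 4·176 - 4·64 = 448
c(8) = 4·448 - 4·176 = 1088
c(9) = 4·1088 - 4·448 = 2560
c(10) = 4·2560 - 4·1088 = 5888
c(11) = 4·5888 - 4·2560 = 13312

13312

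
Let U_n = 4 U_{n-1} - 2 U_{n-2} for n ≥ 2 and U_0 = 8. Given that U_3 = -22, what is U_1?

3

Let U_1 = x.
U_2 = -16 + 4x
U_3 = -64 + 14x
So -64 + 14x = -22, giving x = 3.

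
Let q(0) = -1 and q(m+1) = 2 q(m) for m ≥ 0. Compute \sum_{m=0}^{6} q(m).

-127

q(1) = 2(-1) = -2
q(2) = 2(-2) = -4
q(3) = 2(-4) = -8
q(4) = 2(-8) = -16
q(5) = 2(-16) = -32
q(6) = 2(-32) = -64
Sum = (-1) + (-2) + (-4) + (-8) + (-16) + (-32) + (-64) = -127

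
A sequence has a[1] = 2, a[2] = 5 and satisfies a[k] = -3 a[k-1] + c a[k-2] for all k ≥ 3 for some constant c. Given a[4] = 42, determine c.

a[3] = -15 + 2c
a[4] = 45 - c
So 45 - c = 42, giving c = 3.

3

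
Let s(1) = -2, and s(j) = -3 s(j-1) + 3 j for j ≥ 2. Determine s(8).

7251

s(2) = -3(-2) + 6 = 12
s(3) = -3(12) + 9 = -27
s(4) = -3(-27) + 12 = 93
s(5) = -3(93) + 15 = -264
s(6) = -3(-264) + 18 = 810
s(7) = -3(810) + 21 = -2409
s(8) = -3(-2409) + 24 = 7251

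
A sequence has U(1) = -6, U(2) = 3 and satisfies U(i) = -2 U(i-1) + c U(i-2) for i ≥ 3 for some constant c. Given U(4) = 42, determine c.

2

U(3) = -6 - 6c
U(4) = 12 + 15c
So 12 + 15c = 42, giving c = 2.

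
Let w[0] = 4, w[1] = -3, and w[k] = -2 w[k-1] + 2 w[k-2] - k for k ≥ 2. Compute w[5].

-243

w[2] = -2*(-3) + 2*4 - 2 = 12
w[3] = -2*12 + 2*(-3) - 3 = -33
w[4] = -2*(-33) + 2*12 - 4 = 86
w[5] = -2*86 + 2*(-33) - 5 = -243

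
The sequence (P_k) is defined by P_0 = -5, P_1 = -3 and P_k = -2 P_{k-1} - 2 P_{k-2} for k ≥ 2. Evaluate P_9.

P_2 = -2(-3) - 2(-5) = 16
P_3 = -2(16) - 2(-3) = -26
P_4 = -2(-26) - 2(16) = 20
P_5 = -2(20) - 2(-26) = 12
P_6 = -2(12) - 2(20) = -64
P_7 = -2(-64) - 2(12) = 104
P_8 = -2(104) - 2(-64) = -80
P_9 = -2(-80) - 2(104) = -48

-48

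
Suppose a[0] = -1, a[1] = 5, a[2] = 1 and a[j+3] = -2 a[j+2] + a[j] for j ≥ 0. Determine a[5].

-21

a[3] = -2*1 + (-1) = -3
a[4] = -2*(-3) + 5 = 11
a[5] = -2*11 + 1 = -21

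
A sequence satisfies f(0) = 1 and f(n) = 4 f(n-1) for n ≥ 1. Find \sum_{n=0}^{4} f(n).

f(1) = 4*1 = 4
f(2) = 4*4 = 16
f(3) = 4*16 = 64
f(4) = 4*64 = 256
Sum = 1 + 4 + 16 + 64 + 256 = 341

341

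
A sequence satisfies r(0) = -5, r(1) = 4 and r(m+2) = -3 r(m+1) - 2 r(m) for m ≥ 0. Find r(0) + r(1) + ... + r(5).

-21

r(2) = -3·4 - 2·(-5) = -2
r(3) = -3·(-2) - 2·4 = -2
r(4) = -3·(-2) - 2·(-2) = 10
r(5) = -3·10 - 2·(-2) = -26
Sum = (-5) + 4 + (-2) + (-2) + 10 + (-26) = -21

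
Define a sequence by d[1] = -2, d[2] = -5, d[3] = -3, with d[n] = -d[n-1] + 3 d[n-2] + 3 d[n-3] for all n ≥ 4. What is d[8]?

-174

d[4] = -(-3) + 3*(-5) + 3*(-2) = -18
d[5] = -(-18) + 3*(-3) + 3*(-5) = -6
d[6] = -(-6) + 3*(-18) + 3*(-3) = -57
d[7] = -(-57) + 3*(-6) + 3*(-18) = -15
d[8] = -(-15) + 3*(-57) + 3*(-6) = -174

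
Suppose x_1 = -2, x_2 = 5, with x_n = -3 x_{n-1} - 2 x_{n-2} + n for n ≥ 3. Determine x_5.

x_3 = -3·5 - 2·(-2) + 3 = -8
x_4 = -3·(-8) - 2·5 + 4 = 18
x_5 = -3·18 - 2·(-8) + 5 = -33

-33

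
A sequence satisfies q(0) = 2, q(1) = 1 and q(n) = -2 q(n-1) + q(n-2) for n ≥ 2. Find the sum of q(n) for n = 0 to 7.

24

q(2) = -2(1) + 2 = 0
q(3) = -2(0) + 1 = 1
q(4) = -2(1) + 0 = -2
q(5) = -2(-2) + 1 = 5
q(6) = -2(5) + (-2) = -12
q(7) = -2(-12) + 5 = 29
Sum = 2 + 1 + 0 + 1 + (-2) + 5 + (-12) + 29 = 24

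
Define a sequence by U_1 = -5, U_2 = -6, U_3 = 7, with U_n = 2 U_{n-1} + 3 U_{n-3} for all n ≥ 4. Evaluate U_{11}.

-2036

U_4 = 2(7) + 3(-5) = -1
U_5 = 2(-1) + 3(-6) = -20
U_6 = 2(-20) + 3(7) = -19
U_7 = 2(-19) + 3(-1) = -41
U_8 = 2(-41) + 3(-20) = -142
U_9 = 2(-142) + 3(-19) = -341
U_{10} = 2(-341) + 3(-41) = -805
U_{11} = 2(-805) + 3(-142) = -2036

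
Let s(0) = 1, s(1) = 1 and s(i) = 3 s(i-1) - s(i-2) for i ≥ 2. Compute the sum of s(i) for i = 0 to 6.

145

s(2) = 3*1 - 1 = 2
s(3) = 3*2 - 1 = 5
s(4) = 3*5 - 2 = 13
s(5) = 3*13 - 5 = 34
s(6) = 3*34 - 13 = 89
Sum = 1 + 1 + 2 + 5 + 13 + 34 + 89 = 145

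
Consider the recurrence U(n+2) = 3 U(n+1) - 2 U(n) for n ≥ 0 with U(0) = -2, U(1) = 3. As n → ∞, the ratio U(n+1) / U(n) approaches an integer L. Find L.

2

The characteristic equation is r^2 - 3r + 2 = 0, which factors as (r - 2)(r - 1) = 0.
So the roots are 2 and 1. Since |2| > |1| and the coefficient of 2^n is non-zero, the ratio tends to 2.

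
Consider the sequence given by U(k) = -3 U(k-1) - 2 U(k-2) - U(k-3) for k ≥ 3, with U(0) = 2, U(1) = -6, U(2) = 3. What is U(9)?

89

U(3) = -3(3) - 2(-6) - 2 = 1
U(4) = -3(1) - 2(3) - (-6) = -3
U(5) = -3(-3) - 2(1) - 3 = 4
U(6) = -3(4) - 2(-3) - 1 = -7
U(7) = -3(-7) - 2(4) - (-3) = 16
U(8) = -3(16) - 2(-7) - 4 = -38
U(9) = -3(-38) - 2(16) - (-7) = 89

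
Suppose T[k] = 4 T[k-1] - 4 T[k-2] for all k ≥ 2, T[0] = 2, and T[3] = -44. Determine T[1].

-1

Let T[1] = w.
T[2] = -8 + 4w
T[3] = -32 + 12w
So -32 + 12w = -44, giving w = -1.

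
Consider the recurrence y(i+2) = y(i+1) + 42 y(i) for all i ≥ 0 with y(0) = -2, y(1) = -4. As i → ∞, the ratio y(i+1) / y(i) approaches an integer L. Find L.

7

The characteristic equation is r^2 - r - 42 = 0, which factors as (r - 7)(r + 6) = 0.
So the roots are 7 and -6. Since |7| > |-6| and the coefficient of 7^i is non-zero, the ratio tends to 7.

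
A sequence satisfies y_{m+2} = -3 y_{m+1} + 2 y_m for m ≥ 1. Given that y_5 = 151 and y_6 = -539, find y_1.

-2

Rearranging, y_{m-2} = (y_m + 3 y_{m-1}) / 2.
y_4 = (-539 + 3(151)) / 2 = -86/2 = -43
y_3 = (151 + 3(-43)) / 2 = 22/2 = 11
y_2 = (-43 + 3(11)) / 2 = -10/2 = -5
y_1 = (11 + 3(-5)) / 2 = -4/2 = -2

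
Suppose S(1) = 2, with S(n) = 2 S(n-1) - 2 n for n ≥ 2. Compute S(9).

-1002

S(2) = 2(2) - 4 = 0
S(3) = 2(0) - 6 = -6
S(4) = 2(-6) - 8 = -20
S(5) = 2(-20) - 10 = -50
S(6) = 2(-50) - 12 = -112
S(7) = 2(-112) - 14 = -238
S(8) = 2(-238) - 16 = -492
S(9) = 2(-492) - 18 = -1002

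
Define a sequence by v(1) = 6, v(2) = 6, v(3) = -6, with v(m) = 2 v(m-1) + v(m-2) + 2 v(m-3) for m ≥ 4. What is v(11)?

4554

v(4) = 2·(-6) + 6 + 2·6 = 6
v(5) = 2·6 + (-6) + 2·6 = 18
v(6) = 2·18 + 6 + 2·(-6) = 30
v(7) = 2·30 + 18 + 2·6 = 90
v(8) = 2·90 + 30 + 2·18 = 246
v(9) = 2·246 + 90 + 2·30 = 642
v(10) = 2·642 + 246 + 2·90 = 1710
v(11) = 2·1710 + 642 + 2·246 = 4554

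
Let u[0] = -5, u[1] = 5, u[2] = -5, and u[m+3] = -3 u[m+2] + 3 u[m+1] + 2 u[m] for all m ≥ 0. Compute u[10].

-161645

u[3] = -3*(-5) + 3*5 + 2*(-5) = 20
u[4] = -3*20 + 3*(-5) + 2*5 = -65
u[5] = -3*(-65) + 3*20 + 2*(-5) = 245
u[6] = -3*245 + 3*(-65) + 2*20 = -890
u[7] = -3*(-890) + 3*245 + 2*(-65) = 3275
u[8] = -3*3275 + 3*(-890) + 2*245 = -12005
u[9] = -3*(-12005) + 3*3275 + 2*(-890) = 44060
u[10] = -3*44060 + 3*(-12005) + 2*3275 = -161645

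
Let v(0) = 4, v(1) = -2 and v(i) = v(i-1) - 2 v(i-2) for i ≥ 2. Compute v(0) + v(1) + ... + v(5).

26

v(2) = (-2) - 2*4 = -10
v(3) = (-10) - 2*(-2) = -6
v(4) = (-6) - 2*(-10) = 14
v(5) = 14 - 2*(-6) = 26
Sum = 4 + (-2) + (-10) + (-6) + 14 + 26 = 26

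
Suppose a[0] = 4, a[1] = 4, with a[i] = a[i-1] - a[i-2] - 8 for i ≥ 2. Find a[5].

a[2] = 4 - 4 - 8 = -8
a[3] = (-8) - 4 - 8 = -20
a[4] = (-20) - (-8) - 8 = -20
a[5] = (-20) - (-20) - 8 = -8

-8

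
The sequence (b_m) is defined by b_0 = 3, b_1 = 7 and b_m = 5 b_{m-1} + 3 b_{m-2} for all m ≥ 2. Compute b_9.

6985177

b_2 = 5·7 + 3·3 = 44
b_3 = 5·44 + 3·7 = 241
b_4 = 5·241 + 3·44 = 1337
b_5 = 5·1337 + 3·241 = 7408
b_6 = 5·7408 + 3·1337 = 41051
b_7 = 5·41051 + 3·7408 = 227479
b_8 = 5·227479 + 3·41051 = 1260548
b_9 = 5·1260548 + 3·227479 = 6985177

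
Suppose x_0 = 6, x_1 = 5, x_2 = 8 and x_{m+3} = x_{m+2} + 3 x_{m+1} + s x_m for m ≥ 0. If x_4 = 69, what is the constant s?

x_3 = 23 + 6s
x_4 = 47 + 11s
So 47 + 11s = 69, giving s = 2.

2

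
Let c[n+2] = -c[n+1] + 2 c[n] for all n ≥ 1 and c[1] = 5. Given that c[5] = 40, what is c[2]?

Let c[2] = z.
c[3] = 10 - z
c[4] = -10 + 3z
c[5] = 30 - 5z
So 30 - 5z = 40, giving z = -2.

-2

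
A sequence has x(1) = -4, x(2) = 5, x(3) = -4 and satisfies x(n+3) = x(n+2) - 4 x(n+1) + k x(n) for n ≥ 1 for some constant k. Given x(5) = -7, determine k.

x(4) = -24 - 4k
x(5) = -8 + k
So -8 + k = -7, giving k = 1.

1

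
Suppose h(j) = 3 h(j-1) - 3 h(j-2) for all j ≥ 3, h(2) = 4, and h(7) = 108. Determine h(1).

Let h(1) = w.
h(3) = 12 - 3w
h(4) = 24 - 9w
h(5) = 36 - 18w
h(6) = 36 - 27w
h(7) = -27w
So -27w = 108, giving w = -4.

-4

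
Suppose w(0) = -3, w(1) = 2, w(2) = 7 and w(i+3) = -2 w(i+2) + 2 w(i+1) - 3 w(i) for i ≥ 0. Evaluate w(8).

1015

w(3) = -2·7 + 2·2 - 3·(-3) = -1
w(4) = -2·(-1) + 2·7 - 3·2 = 10
w(5) = -2·10 + 2·(-1) - 3·7 = -43
w(6) = -2·(-43) + 2·10 - 3·(-1) = 109
w(7) = -2·109 + 2·(-43) - 3·10 = -334
w(8) = -2·(-334) + 2·109 - 3·(-43) = 1015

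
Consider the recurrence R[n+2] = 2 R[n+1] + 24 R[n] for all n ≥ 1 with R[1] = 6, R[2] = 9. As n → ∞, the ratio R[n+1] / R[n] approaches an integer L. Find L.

6

The characteristic equation is r^2 - 2r - 24 = 0, which factors as (r - 6)(r + 4) = 0.
So the roots are 6 and -4. Since |6| > |-4| and the coefficient of 6^n is non-zero, the ratio tends to 6.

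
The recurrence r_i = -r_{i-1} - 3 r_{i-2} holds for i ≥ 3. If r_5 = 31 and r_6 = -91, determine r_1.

Rearranging, r_{i-2} = (r_i + r_{i-1}) / -3.
r_4 = (-91 + 31) / -3 = -60/-3 = 20
r_3 = (31 + 20) / -3 = 51/-3 = -17
r_2 = (20 + (-17)) / -3 = 3/-3 = -1
r_1 = (-17 + (-1)) / -3 = -18/-3 = 6

6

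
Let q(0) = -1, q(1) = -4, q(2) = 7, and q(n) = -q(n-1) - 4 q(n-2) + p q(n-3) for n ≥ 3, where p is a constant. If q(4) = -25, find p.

q(3) = 9 - p
q(4) = -37 - 3p
So -37 - 3p = -25, giving p = -4.

-4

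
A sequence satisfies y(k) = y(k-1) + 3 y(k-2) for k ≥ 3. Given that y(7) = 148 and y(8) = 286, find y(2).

-2

Rearranging, y(k-2) = (y(k) - y(k-1)) / 3.
y(6) = (286 - 148) / 3 = 138/3 = 46
y(5) = (148 - 46) / 3 = 102/3 = 34
y(4) = (46 - 34) / 3 = 12/3 = 4
y(3) = (34 - 4) / 3 = 30/3 = 10
y(2) = (4 - 10) / 3 = -6/3 = -2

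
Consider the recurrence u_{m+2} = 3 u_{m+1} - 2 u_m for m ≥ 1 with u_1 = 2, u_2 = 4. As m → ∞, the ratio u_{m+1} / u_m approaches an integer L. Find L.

The characteristic equation is r^2 - 3r + 2 = 0, which factors as (r - 2)(r - 1) = 0.
So the roots are 2 and 1. Since |2| > |1| and the coefficient of 2^m is non-zero, the ratio tends to 2.

2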